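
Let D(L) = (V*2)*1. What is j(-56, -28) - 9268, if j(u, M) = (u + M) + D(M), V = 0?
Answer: -9352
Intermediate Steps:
D(L) = 0 (D(L) = (0*2)*1 = 0*1 = 0)
j(u, M) = M + u (j(u, M) = (u + M) + 0 = (M + u) + 0 = M + u)
j(-56, -28) - 9268 = (-28 - 56) - 9268 = -84 - 9268 = -9352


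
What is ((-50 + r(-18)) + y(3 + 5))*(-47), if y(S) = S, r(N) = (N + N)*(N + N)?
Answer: -58938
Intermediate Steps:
r(N) = 4*N**2 (r(N) = (2*N)*(2*N) = 4*N**2)
((-50 + r(-18)) + y(3 + 5))*(-47) = ((-50 + 4*(-18)**2) + (3 + 5))*(-47) = ((-50 + 4*324) + 8)*(-47) = ((-50 + 1296) + 8)*(-47) = (1246 + 8)*(-47) = 1254*(-47) = -58938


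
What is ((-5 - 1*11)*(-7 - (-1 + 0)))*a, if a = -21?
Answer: -2016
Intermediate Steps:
((-5 - 1*11)*(-7 - (-1 + 0)))*a = ((-5 - 1*11)*(-7 - (-1 + 0)))*(-21) = ((-5 - 11)*(-7 - 1*(-1)))*(-21) = -16*(-7 + 1)*(-21) = -16*(-6)*(-21) = 96*(-21) = -2016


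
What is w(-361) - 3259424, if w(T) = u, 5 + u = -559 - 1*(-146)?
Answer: -3259842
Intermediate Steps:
u = -418 (u = -5 + (-559 - 1*(-146)) = -5 + (-559 + 146) = -5 - 413 = -418)
w(T) = -418
w(-361) - 3259424 = -418 - 3259424 = -3259842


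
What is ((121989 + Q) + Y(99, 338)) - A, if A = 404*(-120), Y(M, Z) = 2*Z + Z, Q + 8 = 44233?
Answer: 215708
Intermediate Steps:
Q = 44225 (Q = -8 + 44233 = 44225)
Y(M, Z) = 3*Z
A = -48480
((121989 + Q) + Y(99, 338)) - A = ((121989 + 44225) + 3*338) - 1*(-48480) = (166214 + 1014) + 48480 = 167228 + 48480 = 215708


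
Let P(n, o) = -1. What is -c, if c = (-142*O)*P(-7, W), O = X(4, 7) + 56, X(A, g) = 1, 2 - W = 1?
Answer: -8094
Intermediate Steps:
W = 1 (W = 2 - 1*1 = 2 - 1 = 1)
O = 57 (O = 1 + 56 = 57)
c = 8094 (c = -142*57*(-1) = -8094*(-1) = 8094)
-c = -1*8094 = -8094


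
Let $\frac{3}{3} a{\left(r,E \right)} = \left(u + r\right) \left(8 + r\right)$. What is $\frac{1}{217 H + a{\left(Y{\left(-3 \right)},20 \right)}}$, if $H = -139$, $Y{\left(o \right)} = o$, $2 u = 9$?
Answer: $- \frac{2}{60311} \approx -3.3161 \cdot 10^{-5}$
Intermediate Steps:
$u = \frac{9}{2}$ ($u = \frac{1}{2} \cdot 9 = \frac{9}{2} \approx 4.5$)
$a{\left(r,E \right)} = \left(8 + r\right) \left(\frac{9}{2} + r\right)$ ($a{\left(r,E \right)} = \left(\frac{9}{2} + r\right) \left(8 + r\right) = \left(8 + r\right) \left(\frac{9}{2} + r\right)$)
$\frac{1}{217 H + a{\left(Y{\left(-3 \right)},20 \right)}} = \frac{1}{217 \left(-139\right) + \left(36 + \left(-3\right)^{2} + \frac{25}{2} \left(-3\right)\right)} = \frac{1}{-30163 + \left(36 + 9 - \frac{75}{2}\right)} = \frac{1}{-30163 + \frac{15}{2}} = \frac{1}{- \frac{60311}{2}} = - \frac{2}{60311}$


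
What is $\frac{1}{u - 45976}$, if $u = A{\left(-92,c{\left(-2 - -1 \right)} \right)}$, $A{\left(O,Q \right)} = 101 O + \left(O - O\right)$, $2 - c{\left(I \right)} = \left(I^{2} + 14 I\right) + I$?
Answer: $- \frac{1}{55268} \approx -1.8094 \cdot 10^{-5}$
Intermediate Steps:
$c{\left(I \right)} = 2 - I^{2} - 15 I$ ($c{\left(I \right)} = 2 - \left(\left(I^{2} + 14 I\right) + I\right) = 2 - \left(I^{2} + 15 I\right) = 2 - I^{2} - 15 I$)
$A{\left(O,Q \right)} = 101 O$ ($A{\left(O,Q \right)} = 101 O + 0 = 101 O$)
$u = -9292$ ($u = 101 \left(-92\right) = -9292$)
$\frac{1}{u - 45976} = \frac{1}{-9292 - 45976} = \frac{1}{-55268} = - \frac{1}{55268}$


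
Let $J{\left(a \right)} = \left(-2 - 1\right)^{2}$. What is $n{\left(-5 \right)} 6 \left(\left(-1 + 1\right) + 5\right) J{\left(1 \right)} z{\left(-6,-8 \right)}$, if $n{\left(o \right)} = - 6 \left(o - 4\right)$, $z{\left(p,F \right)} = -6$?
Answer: $-87480$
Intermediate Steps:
$J{\left(a \right)} = 9$ ($J{\left(a \right)} = \left(-3\right)^{2} = 9$)
$n{\left(o \right)} = 24 - 6 o$ ($n{\left(o \right)} = - 6 \left(-4 + o\right) = 24 - 6 o$)
$n{\left(-5 \right)} 6 \left(\left(-1 + 1\right) + 5\right) J{\left(1 \right)} z{\left(-6,-8 \right)} = \left(24 - -30\right) 6 \left(\left(-1 + 1\right) + 5\right) 9 \left(-6\right) = \left(24 + 30\right) 6 \left(0 + 5\right) 9 \left(-6\right) = 54 \cdot 6 \cdot 5 \cdot 9 \left(-6\right) = 54 \cdot 30 \cdot 9 \left(-6\right) = 54 \cdot 270 \left(-6\right) = 14580 \left(-6\right) = -87480$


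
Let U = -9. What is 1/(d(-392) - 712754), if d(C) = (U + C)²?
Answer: -1/551953 ≈ -1.8117e-6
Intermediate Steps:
d(C) = (-9 + C)²
1/(d(-392) - 712754) = 1/((-9 - 392)² - 712754) = 1/((-401)² - 712754) = 1/(160801 - 712754) = 1/(-551953) = -1/551953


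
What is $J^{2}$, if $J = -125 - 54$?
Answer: $32041$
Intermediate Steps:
$J = -179$
$J^{2} = \left(-179\right)^{2} = 32041$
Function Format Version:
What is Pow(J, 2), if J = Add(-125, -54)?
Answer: 32041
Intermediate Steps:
J = -179
Pow(J, 2) = Pow(-179, 2) = 32041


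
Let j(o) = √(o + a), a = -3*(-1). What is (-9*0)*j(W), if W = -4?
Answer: 0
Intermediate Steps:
a = 3
j(o) = √(3 + o) (j(o) = √(o + 3) = √(3 + o))
(-9*0)*j(W) = (-9*0)*√(3 - 4) = 0*√(-1) = 0*I = 0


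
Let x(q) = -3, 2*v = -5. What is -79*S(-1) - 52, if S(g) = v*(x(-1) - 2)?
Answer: -2079/2 ≈ -1039.5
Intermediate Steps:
v = -5/2 (v = (½)*(-5) = -5/2 ≈ -2.5000)
S(g) = 25/2 (S(g) = -5*(-3 - 2)/2 = -5/2*(-5) = 25/2)
-79*S(-1) - 52 = -79*25/2 - 52 = -1975/2 - 52 = -2079/2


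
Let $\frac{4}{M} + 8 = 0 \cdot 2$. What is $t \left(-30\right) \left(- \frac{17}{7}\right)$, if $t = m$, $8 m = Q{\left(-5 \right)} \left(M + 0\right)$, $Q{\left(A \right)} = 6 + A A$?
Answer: $- \frac{7905}{56} \approx -141.16$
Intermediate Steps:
$Q{\left(A \right)} = 6 + A^{2}$
$M = - \frac{1}{2}$ ($M = \frac{4}{-8 + 0 \cdot 2} = \frac{4}{-8 + 0} = \frac{4}{-8} = 4 \left(- \frac{1}{8}\right) = - \frac{1}{2} \approx -0.5$)
$m = - \frac{31}{16}$ ($m = \frac{\left(6 + \left(-5\right)^{2}\right) \left(- \frac{1}{2} + 0\right)}{8} = \frac{\left(6 + 25\right) \left(- \frac{1}{2}\right)}{8} = \frac{31 \left(- \frac{1}{2}\right)}{8} = \frac{1}{8} \left(- \frac{31}{2}\right) = - \frac{31}{16} \approx -1.9375$)
$t = - \frac{31}{16} \approx -1.9375$
$t \left(-30\right) \left(- \frac{17}{7}\right) = \left(- \frac{31}{16}\right) \left(-30\right) \left(- \frac{17}{7}\right) = \frac{465 \left(\left(-17\right) \frac{1}{7}\right)}{8} = \frac{465}{8} \left(- \frac{17}{7}\right) = - \frac{7905}{56}$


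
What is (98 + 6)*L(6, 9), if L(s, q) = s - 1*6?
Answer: 0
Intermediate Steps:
L(s, q) = -6 + s (L(s, q) = s - 6 = -6 + s)
(98 + 6)*L(6, 9) = (98 + 6)*(-6 + 6) = 104*0 = 0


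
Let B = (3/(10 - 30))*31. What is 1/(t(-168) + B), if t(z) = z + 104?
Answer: -20/1373 ≈ -0.014567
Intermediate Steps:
t(z) = 104 + z
B = -93/20 (B = (3/(-20))*31 = (3*(-1/20))*31 = -3/20*31 = -93/20 ≈ -4.6500)
1/(t(-168) + B) = 1/((104 - 168) - 93/20) = 1/(-64 - 93/20) = 1/(-1373/20) = -20/1373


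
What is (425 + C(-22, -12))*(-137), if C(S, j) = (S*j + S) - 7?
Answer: -90420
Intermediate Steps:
C(S, j) = -7 + S + S*j (C(S, j) = (S + S*j) - 7 = -7 + S + S*j)
(425 + C(-22, -12))*(-137) = (425 + (-7 - 22 - 22*(-12)))*(-137) = (425 + (-7 - 22 + 264))*(-137) = (425 + 235)*(-137) = 660*(-137) = -90420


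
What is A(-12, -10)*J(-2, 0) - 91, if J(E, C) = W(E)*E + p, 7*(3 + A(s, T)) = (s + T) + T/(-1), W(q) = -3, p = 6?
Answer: -1033/7 ≈ -147.57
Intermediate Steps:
A(s, T) = -3 + s/7 (A(s, T) = -3 + ((s + T) + T/(-1))/7 = -3 + ((T + s) + T*(-1))/7 = -3 + ((T + s) - T)/7 = -3 + s/7)
J(E, C) = 6 - 3*E (J(E, C) = -3*E + 6 = 6 - 3*E)
A(-12, -10)*J(-2, 0) - 91 = (-3 + (⅐)*(-12))*(6 - 3*(-2)) - 91 = (-3 - 12/7)*(6 + 6) - 91 = -33/7*12 - 91 = -396/7 - 91 = -1033/7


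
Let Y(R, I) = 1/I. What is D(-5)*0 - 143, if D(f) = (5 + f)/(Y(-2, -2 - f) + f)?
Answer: -143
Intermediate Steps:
D(f) = (5 + f)/(f + 1/(-2 - f)) (D(f) = (5 + f)/(1/(-2 - f) + f) = (5 + f)/(f + 1/(-2 - f)))
D(-5)*0 - 143 = ((2 - 5)*(5 - 5)/(-1 - 5*(2 - 5)))*0 - 143 = (-3*0/(-1 - 5*(-3)))*0 - 143 = (-3*0/(-1 + 15))*0 - 143 = (-3*0/14)*0 - 143 = ((1/14)*(-3)*0)*0 - 143 = 0*0 - 143 = 0 - 143 = -143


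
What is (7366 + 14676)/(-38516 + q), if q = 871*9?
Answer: -22042/30677 ≈ -0.71852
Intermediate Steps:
q = 7839
(7366 + 14676)/(-38516 + q) = (7366 + 14676)/(-38516 + 7839) = 22042/(-30677) = 22042*(-1/30677) = -22042/30677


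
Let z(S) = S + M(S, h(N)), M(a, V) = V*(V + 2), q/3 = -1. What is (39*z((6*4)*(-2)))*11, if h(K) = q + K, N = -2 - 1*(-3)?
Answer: -20592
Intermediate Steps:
q = -3 (q = 3*(-1) = -3)
N = 1 (N = -2 + 3 = 1)
h(K) = -3 + K
M(a, V) = V*(2 + V)
z(S) = S (z(S) = S + (-3 + 1)*(2 + (-3 + 1)) = S - 2*(2 - 2) = S - 2*0 = S + 0 = S)
(39*z((6*4)*(-2)))*11 = (39*((6*4)*(-2)))*11 = (39*(24*(-2)))*11 = (39*(-48))*11 = -1872*11 = -20592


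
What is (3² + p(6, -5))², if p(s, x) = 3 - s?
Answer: 36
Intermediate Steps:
(3² + p(6, -5))² = (3² + (3 - 1*6))² = (9 + (3 - 6))² = (9 - 3)² = 6² = 36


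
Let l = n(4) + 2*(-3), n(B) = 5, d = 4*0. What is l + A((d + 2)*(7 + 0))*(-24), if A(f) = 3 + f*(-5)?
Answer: 1607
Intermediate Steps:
d = 0
A(f) = 3 - 5*f
l = -1 (l = 5 + 2*(-3) = 5 - 6 = -1)
l + A((d + 2)*(7 + 0))*(-24) = -1 + (3 - 5*(0 + 2)*(7 + 0))*(-24) = -1 + (3 - 10*7)*(-24) = -1 + (3 - 5*14)*(-24) = -1 + (3 - 70)*(-24) = -1 - 67*(-24) = -1 + 1608 = 1607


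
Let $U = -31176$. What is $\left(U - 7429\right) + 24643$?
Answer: $-13962$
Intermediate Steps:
$\left(U - 7429\right) + 24643 = \left(-31176 - 7429\right) + 24643 = -38605 + 24643 = -13962$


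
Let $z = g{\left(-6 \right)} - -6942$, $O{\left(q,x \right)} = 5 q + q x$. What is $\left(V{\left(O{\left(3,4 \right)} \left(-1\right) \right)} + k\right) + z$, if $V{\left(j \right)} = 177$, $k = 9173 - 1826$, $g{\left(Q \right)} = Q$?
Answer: $14460$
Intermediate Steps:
$k = 7347$
$z = 6936$ ($z = -6 - -6942 = -6 + 6942 = 6936$)
$\left(V{\left(O{\left(3,4 \right)} \left(-1\right) \right)} + k\right) + z = \left(177 + 7347\right) + 6936 = 7524 + 6936 = 14460$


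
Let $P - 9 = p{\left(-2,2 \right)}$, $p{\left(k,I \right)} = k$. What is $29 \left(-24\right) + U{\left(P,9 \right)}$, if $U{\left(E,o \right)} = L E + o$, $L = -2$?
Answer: $-701$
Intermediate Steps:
$P = 7$ ($P = 9 - 2 = 7$)
$U{\left(E,o \right)} = o - 2 E$ ($U{\left(E,o \right)} = - 2 E + o = o - 2 E$)
$29 \left(-24\right) + U{\left(P,9 \right)} = 29 \left(-24\right) + \left(9 - 14\right) = -696 + \left(9 - 14\right) = -696 - 5 = -701$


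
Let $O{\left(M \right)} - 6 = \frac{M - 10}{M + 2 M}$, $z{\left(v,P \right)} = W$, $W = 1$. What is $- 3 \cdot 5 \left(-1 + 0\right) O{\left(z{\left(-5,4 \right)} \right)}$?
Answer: $45$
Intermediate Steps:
$z{\left(v,P \right)} = 1$
$O{\left(M \right)} = 6 + \frac{-10 + M}{3 M}$ ($O{\left(M \right)} = 6 + \frac{M - 10}{M + 2 M} = 6 + \frac{-10 + M}{3 M}$)
$- 3 \cdot 5 \left(-1 + 0\right) O{\left(z{\left(-5,4 \right)} \right)} = - 3 \cdot 5 \left(-1 + 0\right) \frac{-10 + 19 \cdot 1}{3 \cdot 1} = - 3 \cdot 5 \left(-1\right) \frac{1}{3} \cdot 1 \left(-10 + 19\right) = \left(-3\right) \left(-5\right) \frac{1}{3} \cdot 1 \cdot 9 = 15 \cdot 3 = 45$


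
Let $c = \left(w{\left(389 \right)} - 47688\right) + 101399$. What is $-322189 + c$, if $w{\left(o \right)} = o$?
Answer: $-268089$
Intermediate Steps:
$c = 54100$ ($c = \left(389 - 47688\right) + 101399 = -47299 + 101399 = 54100$)
$-322189 + c = -322189 + 54100 = -268089$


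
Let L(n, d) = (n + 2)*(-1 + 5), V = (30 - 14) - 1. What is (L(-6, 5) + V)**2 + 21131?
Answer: 21132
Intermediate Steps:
V = 15 (V = 16 - 1 = 15)
L(n, d) = 8 + 4*n (L(n, d) = (2 + n)*4 = 8 + 4*n)
(L(-6, 5) + V)**2 + 21131 = ((8 + 4*(-6)) + 15)**2 + 21131 = ((8 - 24) + 15)**2 + 21131 = (-16 + 15)**2 + 21131 = (-1)**2 + 21131 = 1 + 21131 = 21132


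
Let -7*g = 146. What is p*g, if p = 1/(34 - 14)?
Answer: -73/70 ≈ -1.0429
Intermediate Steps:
g = -146/7 (g = -⅐*146 = -146/7 ≈ -20.857)
p = 1/20 ≈ 0.050000
p*g = (1/20)*(-146/7) = -73/70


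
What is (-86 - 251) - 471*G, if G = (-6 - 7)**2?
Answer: -79936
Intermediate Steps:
G = 169 (G = (-13)**2 = 169)
(-86 - 251) - 471*G = (-86 - 251) - 471*169 = -337 - 79599 = -79936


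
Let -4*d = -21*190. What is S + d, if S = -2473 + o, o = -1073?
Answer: -5097/2 ≈ -2548.5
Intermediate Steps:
S = -3546 (S = -2473 - 1073 = -3546)
d = 1995/2 (d = -(-21)*190/4 = -1/4*(-3990) = 1995/2 ≈ 997.50)
S + d = -3546 + 1995/2 = -5097/2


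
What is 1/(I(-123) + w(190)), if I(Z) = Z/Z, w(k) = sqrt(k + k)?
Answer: -1/379 + 2*sqrt(95)/379 ≈ 0.048796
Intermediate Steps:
w(k) = sqrt(2)*sqrt(k) (w(k) = sqrt(2*k) = sqrt(2)*sqrt(k))
I(Z) = 1
1/(I(-123) + w(190)) = 1/(1 + sqrt(2)*sqrt(190)) = 1/(1 + 2*sqrt(95))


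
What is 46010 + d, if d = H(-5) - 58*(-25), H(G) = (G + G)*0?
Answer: 47460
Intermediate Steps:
H(G) = 0 (H(G) = (2*G)*0 = 0)
d = 1450 (d = 0 - 58*(-25) = 0 + 1450 = 1450)
46010 + d = 46010 + 1450 = 47460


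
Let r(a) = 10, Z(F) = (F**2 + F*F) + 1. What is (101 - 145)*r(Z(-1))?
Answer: -440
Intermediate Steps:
Z(F) = 1 + 2*F**2 (Z(F) = (F**2 + F**2) + 1 = 2*F**2 + 1 = 1 + 2*F**2)
(101 - 145)*r(Z(-1)) = (101 - 145)*10 = -44*10 = -440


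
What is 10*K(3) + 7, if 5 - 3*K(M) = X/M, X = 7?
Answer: 143/9 ≈ 15.889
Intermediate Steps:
K(M) = 5/3 - 7/(3*M)
10*K(3) + 7 = 10*((⅓)*(-7 + 5*3)/3) + 7 = 10*((⅓)*(⅓)*(-7 + 15)) + 7 = 10*((⅓)*(⅓)*8) + 7 = 10*(8/9) + 7 = 80/9 + 7 = 143/9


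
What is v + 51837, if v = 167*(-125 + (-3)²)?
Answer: 32465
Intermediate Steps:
v = -19372 (v = 167*(-125 + 9) = 167*(-116) = -19372)
v + 51837 = -19372 + 51837 = 32465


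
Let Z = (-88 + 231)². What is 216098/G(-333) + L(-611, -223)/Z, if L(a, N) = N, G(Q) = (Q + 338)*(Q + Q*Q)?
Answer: 2147859031/5651899110 ≈ 0.38002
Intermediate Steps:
G(Q) = (338 + Q)*(Q + Q²)
Z = 20449 (Z = 143² = 20449)
216098/G(-333) + L(-611, -223)/Z = 216098/((-333*(338 + (-333)² + 339*(-333)))) - 223/20449 = 216098/((-333*(338 + 110889 - 112887))) - 223*1/20449 = 216098/((-333*(-1660))) - 223/20449 = 216098/552780 - 223/20449 = 216098*(1/552780) - 223/20449 = 108049/276390 - 223/20449 = 2147859031/5651899110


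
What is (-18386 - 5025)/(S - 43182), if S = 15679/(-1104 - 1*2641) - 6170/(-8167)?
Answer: 716035150565/1320844334273 ≈ 0.54210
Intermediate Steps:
S = -104943743/30585415 (S = 15679/(-1104 - 2641) - 6170*(-1/8167) = 15679/(-3745) + 6170/8167 = 15679*(-1/3745) + 6170/8167 = -15679/3745 + 6170/8167 = -104943743/30585415 ≈ -3.4312)
(-18386 - 5025)/(S - 43182) = (-18386 - 5025)/(-104943743/30585415 - 43182) = -23411/(-1320844334273/30585415) = -23411*(-30585415/1320844334273) = 716035150565/1320844334273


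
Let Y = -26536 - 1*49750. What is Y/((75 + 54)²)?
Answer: -76286/16641 ≈ -4.5842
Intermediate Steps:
Y = -76286 (Y = -26536 - 49750 = -76286)
Y/((75 + 54)²) = -76286/(75 + 54)² = -76286/(129²) = -76286/16641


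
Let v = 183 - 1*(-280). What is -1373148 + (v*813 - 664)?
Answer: -997393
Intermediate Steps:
v = 463 (v = 183 + 280 = 463)
-1373148 + (v*813 - 664) = -1373148 + (463*813 - 664) = -1373148 + (376419 - 664) = -1373148 + 375755 = -997393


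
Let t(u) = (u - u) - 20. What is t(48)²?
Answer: 400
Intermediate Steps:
t(u) = -20 (t(u) = 0 - 20 = -20)
t(48)² = (-20)² = 400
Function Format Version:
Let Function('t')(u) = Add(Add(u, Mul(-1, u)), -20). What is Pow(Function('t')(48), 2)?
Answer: 400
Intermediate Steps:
Function('t')(u) = -20 (Function('t')(u) = Add(0, -20) = -20)
Pow(Function('t')(48), 2) = Pow(-20, 2) = 400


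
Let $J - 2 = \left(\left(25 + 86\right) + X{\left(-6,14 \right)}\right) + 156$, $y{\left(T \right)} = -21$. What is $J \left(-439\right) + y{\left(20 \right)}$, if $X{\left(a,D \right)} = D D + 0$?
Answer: $-204156$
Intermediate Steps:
$X{\left(a,D \right)} = D^{2}$ ($X{\left(a,D \right)} = D^{2} + 0 = D^{2}$)
$J = 465$ ($J = 2 + \left(\left(\left(25 + 86\right) + 14^{2}\right) + 156\right) = 2 + \left(\left(111 + 196\right) + 156\right) = 2 + \left(307 + 156\right) = 2 + 463 = 465$)
$J \left(-439\right) + y{\left(20 \right)} = 465 \left(-439\right) - 21 = -204135 - 21 = -204156$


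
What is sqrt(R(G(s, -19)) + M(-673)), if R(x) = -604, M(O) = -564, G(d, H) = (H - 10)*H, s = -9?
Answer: 4*I*sqrt(73) ≈ 34.176*I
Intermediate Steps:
G(d, H) = H*(-10 + H) (G(d, H) = (-10 + H)*H = H*(-10 + H))
sqrt(R(G(s, -19)) + M(-673)) = sqrt(-604 - 564) = sqrt(-1168) = 4*I*sqrt(73)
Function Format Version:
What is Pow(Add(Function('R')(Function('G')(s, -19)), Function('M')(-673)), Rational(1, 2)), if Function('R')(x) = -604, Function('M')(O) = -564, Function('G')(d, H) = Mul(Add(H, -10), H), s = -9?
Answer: Mul(4, I, Pow(73, Rational(1, 2))) ≈ Mul(34.176, I)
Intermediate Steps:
Function('G')(d, H) = Mul(H, Add(-10, H)) (Function('G')(d, H) = Mul(Add(-10, H), H) = Mul(H, Add(-10, H)))
Pow(Add(Function('R')(Function('G')(s, -19)), Function('M')(-673)), Rational(1, 2)) = Pow(Add(-604, -564), Rational(1, 2)) = Pow(-1168, Rational(1, 2)) = Mul(4, I, Pow(73, Rational(1, 2)))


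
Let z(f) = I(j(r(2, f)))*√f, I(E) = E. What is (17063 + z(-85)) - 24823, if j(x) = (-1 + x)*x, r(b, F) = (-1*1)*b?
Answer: -7760 + 6*I*√85 ≈ -7760.0 + 55.317*I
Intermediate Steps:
r(b, F) = -b
j(x) = x*(-1 + x)
z(f) = 6*√f (z(f) = ((-1*2)*(-1 - 1*2))*√f = (-2*(-1 - 2))*√f = (-2*(-3))*√f = 6*√f)
(17063 + z(-85)) - 24823 = (17063 + 6*√(-85)) - 24823 = (17063 + 6*(I*√85)) - 24823 = (17063 + 6*I*√85) - 24823 = -7760 + 6*I*√85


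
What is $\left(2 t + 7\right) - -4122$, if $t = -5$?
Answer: $4119$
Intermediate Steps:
$\left(2 t + 7\right) - -4122 = \left(2 \left(-5\right) + 7\right) - -4122 = \left(-10 + 7\right) + 4122 = -3 + 4122 = 4119$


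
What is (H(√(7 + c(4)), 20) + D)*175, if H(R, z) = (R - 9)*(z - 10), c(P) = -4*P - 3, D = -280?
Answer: -64750 + 3500*I*√3 ≈ -64750.0 + 6062.2*I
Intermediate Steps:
c(P) = -3 - 4*P
H(R, z) = (-10 + z)*(-9 + R) (H(R, z) = (-9 + R)*(-10 + z) = (-10 + z)*(-9 + R))
(H(√(7 + c(4)), 20) + D)*175 = ((90 - 10*√(7 + (-3 - 4*4)) - 9*20 + √(7 + (-3 - 4*4))*20) - 280)*175 = ((90 - 10*√(7 + (-3 - 16)) - 180 + √(7 + (-3 - 16))*20) - 280)*175 = ((90 - 10*√(7 - 19) - 180 + √(7 - 19)*20) - 280)*175 = ((90 - 20*I*√3 - 180 + √(-12)*20) - 280)*175 = ((90 - 20*I*√3 - 180 + (2*I*√3)*20) - 280)*175 = ((90 - 20*I*√3 - 180 + 40*I*√3) - 280)*175 = ((-90 + 20*I*√3) - 280)*175 = (-370 + 20*I*√3)*175 = -64750 + 3500*I*√3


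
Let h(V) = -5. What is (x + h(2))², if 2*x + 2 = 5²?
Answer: 169/4 ≈ 42.250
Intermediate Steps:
x = 23/2 (x = -1 + (½)*5² = -1 + (½)*25 = -1 + 25/2 = 23/2 ≈ 11.500)
(x + h(2))² = (23/2 - 5)² = (13/2)² = 169/4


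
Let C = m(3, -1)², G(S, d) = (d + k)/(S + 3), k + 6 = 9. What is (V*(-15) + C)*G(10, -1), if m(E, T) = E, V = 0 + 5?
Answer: -132/13 ≈ -10.154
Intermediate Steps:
k = 3 (k = -6 + 9 = 3)
V = 5
G(S, d) = (3 + d)/(3 + S) (G(S, d) = (d + 3)/(S + 3) = (3 + d)/(3 + S))
C = 9 (C = 3² = 9)
(V*(-15) + C)*G(10, -1) = (5*(-15) + 9)*((3 - 1)/(3 + 10)) = (-75 + 9)*(2/13) = -66*2/13 = -132/13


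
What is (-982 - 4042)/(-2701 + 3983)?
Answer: -2512/641 ≈ -3.9189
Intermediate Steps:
(-982 - 4042)/(-2701 + 3983) = -5024/1282 = -5024*1/1282 = -2512/641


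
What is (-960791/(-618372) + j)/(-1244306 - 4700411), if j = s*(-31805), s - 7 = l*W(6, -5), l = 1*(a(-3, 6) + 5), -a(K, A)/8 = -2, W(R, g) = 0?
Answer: 137670289429/3676046540724 ≈ 0.037451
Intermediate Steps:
a(K, A) = 16 (a(K, A) = -8*(-2) = 16)
l = 21 (l = 1*(16 + 5) = 1*21 = 21)
s = 7 (s = 7 + 21*0 = 7 + 0 = 7)
j = -222635 (j = 7*(-31805) = -222635)
(-960791/(-618372) + j)/(-1244306 - 4700411) = (-960791/(-618372) - 222635)/(-1244306 - 4700411) = (-960791*(-1/618372) - 222635)/(-5944717) = (960791/618372 - 222635)*(-1/5944717) = -137670289429/618372*(-1/5944717) = 137670289429/3676046540724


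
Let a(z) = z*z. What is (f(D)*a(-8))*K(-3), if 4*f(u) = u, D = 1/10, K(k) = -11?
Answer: -88/5 ≈ -17.600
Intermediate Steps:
a(z) = z²
D = ⅒ ≈ 0.10000
f(u) = u/4
(f(D)*a(-8))*K(-3) = (((¼)*(⅒))*(-8)²)*(-11) = ((1/40)*64)*(-11) = (8/5)*(-11) = -88/5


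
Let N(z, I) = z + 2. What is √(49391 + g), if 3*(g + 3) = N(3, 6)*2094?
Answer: √52878 ≈ 229.95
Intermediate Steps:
N(z, I) = 2 + z
g = 3487 (g = -3 + ((2 + 3)*2094)/3 = -3 + (5*2094)/3 = -3 + (⅓)*10470 = -3 + 3490 = 3487)
√(49391 + g) = √(49391 + 3487) = √52878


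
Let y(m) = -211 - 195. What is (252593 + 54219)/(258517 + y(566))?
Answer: 306812/258111 ≈ 1.1887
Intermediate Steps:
y(m) = -406
(252593 + 54219)/(258517 + y(566)) = (252593 + 54219)/(258517 - 406) = 306812/258111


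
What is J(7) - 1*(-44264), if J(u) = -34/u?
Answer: 309814/7 ≈ 44259.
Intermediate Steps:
J(7) - 1*(-44264) = -34/7 - 1*(-44264) = -34*1/7 + 44264 = -34/7 + 44264 = 309814/7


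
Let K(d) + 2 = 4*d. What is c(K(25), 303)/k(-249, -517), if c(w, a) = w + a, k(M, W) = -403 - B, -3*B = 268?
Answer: -1203/941 ≈ -1.2784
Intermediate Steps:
B = -268/3 (B = -1/3*268 = -268/3 ≈ -89.333)
k(M, W) = -941/3 (k(M, W) = -403 - 1*(-268/3) = -403 + 268/3 = -941/3)
K(d) = -2 + 4*d
c(w, a) = a + w
c(K(25), 303)/k(-249, -517) = (303 + (-2 + 4*25))/(-941/3) = (303 + (-2 + 100))*(-3/941) = (303 + 98)*(-3/941) = 401*(-3/941) = -1203/941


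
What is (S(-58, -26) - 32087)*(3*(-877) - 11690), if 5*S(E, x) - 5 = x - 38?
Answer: 2298434574/5 ≈ 4.5969e+8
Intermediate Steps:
S(E, x) = -33/5 + x/5 (S(E, x) = 1 + (x - 38)/5 = 1 + (-38 + x)/5 = 1 + (-38/5 + x/5) = -33/5 + x/5)
(S(-58, -26) - 32087)*(3*(-877) - 11690) = ((-33/5 + (1/5)*(-26)) - 32087)*(3*(-877) - 11690) = ((-33/5 - 26/5) - 32087)*(-2631 - 11690) = (-59/5 - 32087)*(-14321) = -160494/5*(-14321) = 2298434574/5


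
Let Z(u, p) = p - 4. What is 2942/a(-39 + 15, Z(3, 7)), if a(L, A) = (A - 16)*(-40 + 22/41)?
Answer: 60311/10517 ≈ 5.7346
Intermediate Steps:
Z(u, p) = -4 + p
a(L, A) = 25888/41 - 1618*A/41 (a(L, A) = (-16 + A)*(-40 + 22*(1/41)) = (-16 + A)*(-40 + 22/41) = (-16 + A)*(-1618/41) = 25888/41 - 1618*A/41)
2942/a(-39 + 15, Z(3, 7)) = 2942/(25888/41 - 1618*(-4 + 7)/41) = 2942/(25888/41 - 1618/41*3) = 2942/(25888/41 - 4854/41) = 2942/(21034/41) = 2942*(41/21034) = 60311/10517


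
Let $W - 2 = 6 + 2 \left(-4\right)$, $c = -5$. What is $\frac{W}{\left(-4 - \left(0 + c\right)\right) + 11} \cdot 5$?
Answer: $0$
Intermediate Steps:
$W = 0$ ($W = 2 + \left(6 + 2 \left(-4\right)\right) = 2 + \left(6 - 8\right) = 2 - 2 = 0$)
$\frac{W}{\left(-4 - \left(0 + c\right)\right) + 11} \cdot 5 = \frac{1}{\left(-4 - \left(0 - 5\right)\right) + 11} \cdot 0 \cdot 5 = \frac{1}{\left(-4 - -5\right) + 11} \cdot 0 \cdot 5 = \frac{1}{\left(-4 + 5\right) + 11} \cdot 0 \cdot 5 = \frac{1}{1 + 11} \cdot 0 \cdot 5 = \frac{1}{12} \cdot 0 \cdot 5 = 0 \cdot 5 = 0$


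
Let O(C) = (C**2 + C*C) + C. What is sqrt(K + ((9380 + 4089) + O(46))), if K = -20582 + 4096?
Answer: sqrt(1261) ≈ 35.511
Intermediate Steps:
O(C) = C + 2*C**2 (O(C) = (C**2 + C**2) + C = 2*C**2 + C = C + 2*C**2)
K = -16486
sqrt(K + ((9380 + 4089) + O(46))) = sqrt(-16486 + ((9380 + 4089) + 46*(1 + 2*46))) = sqrt(-16486 + (13469 + 46*(1 + 92))) = sqrt(-16486 + (13469 + 46*93)) = sqrt(-16486 + (13469 + 4278)) = sqrt(-16486 + 17747) = sqrt(1261)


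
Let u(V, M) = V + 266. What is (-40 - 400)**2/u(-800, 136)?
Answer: -96800/267 ≈ -362.55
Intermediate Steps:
u(V, M) = 266 + V
(-40 - 400)**2/u(-800, 136) = (-40 - 400)**2/(266 - 800) = (-440)**2/(-534) = 193600*(-1/534) = -96800/267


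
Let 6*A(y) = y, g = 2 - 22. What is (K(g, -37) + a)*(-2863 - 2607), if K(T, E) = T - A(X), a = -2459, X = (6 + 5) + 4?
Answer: 13573805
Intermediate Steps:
X = 15 (X = 11 + 4 = 15)
g = -20
A(y) = y/6
K(T, E) = -5/2 + T (K(T, E) = T - 15/6 = T - 1*5/2 = T - 5/2 = -5/2 + T)
(K(g, -37) + a)*(-2863 - 2607) = ((-5/2 - 20) - 2459)*(-2863 - 2607) = (-45/2 - 2459)*(-5470) = -4963/2*(-5470) = 13573805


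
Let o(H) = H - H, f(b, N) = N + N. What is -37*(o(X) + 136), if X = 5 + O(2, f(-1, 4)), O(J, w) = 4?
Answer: -5032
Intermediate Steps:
f(b, N) = 2*N
X = 9 (X = 5 + 4 = 9)
o(H) = 0
-37*(o(X) + 136) = -37*(0 + 136) = -37*136 = -5032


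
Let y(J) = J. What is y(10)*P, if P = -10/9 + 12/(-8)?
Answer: -235/9 ≈ -26.111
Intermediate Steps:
P = -47/18 (P = -10*⅑ + 12*(-⅛) = -10/9 - 3/2 = -47/18 ≈ -2.6111)
y(10)*P = 10*(-47/18) = -235/9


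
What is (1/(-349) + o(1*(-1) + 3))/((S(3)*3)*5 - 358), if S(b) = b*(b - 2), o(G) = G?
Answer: -697/109237 ≈ -0.0063806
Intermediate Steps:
S(b) = b*(-2 + b)
(1/(-349) + o(1*(-1) + 3))/((S(3)*3)*5 - 358) = (1/(-349) + (1*(-1) + 3))/(((3*(-2 + 3))*3)*5 - 358) = (-1/349 + (-1 + 3))/(((3*1)*3)*5 - 358) = (-1/349 + 2)/((3*3)*5 - 358) = 697/(349*(9*5 - 358)) = 697/(349*(45 - 358)) = (697/349)/(-313) = (697/349)*(-1/313) = -697/109237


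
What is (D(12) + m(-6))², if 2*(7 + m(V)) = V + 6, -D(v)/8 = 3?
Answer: 961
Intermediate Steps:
D(v) = -24 (D(v) = -8*3 = -24)
m(V) = -4 + V/2 (m(V) = -7 + (V + 6)/2 = -7 + (6 + V)/2 = -7 + (3 + V/2) = -4 + V/2)
(D(12) + m(-6))² = (-24 + (-4 + (½)*(-6)))² = (-24 + (-4 - 3))² = (-24 - 7)² = (-31)² = 961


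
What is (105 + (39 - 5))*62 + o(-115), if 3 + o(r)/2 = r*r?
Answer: 35062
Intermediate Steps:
o(r) = -6 + 2*r² (o(r) = -6 + 2*(r*r) = -6 + 2*r²)
(105 + (39 - 5))*62 + o(-115) = (105 + (39 - 5))*62 + (-6 + 2*(-115)²) = (105 + 34)*62 + (-6 + 2*13225) = 139*62 + (-6 + 26450) = 8618 + 26444 = 35062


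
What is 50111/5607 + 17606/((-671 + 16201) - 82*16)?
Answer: 405597520/39860163 ≈ 10.176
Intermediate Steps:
50111/5607 + 17606/((-671 + 16201) - 82*16) = 50111*(1/5607) + 17606/(15530 - 1312) = 50111/5607 + 17606/14218 = 50111/5607 + 17606*(1/14218) = 50111/5607 + 8803/7109 = 405597520/39860163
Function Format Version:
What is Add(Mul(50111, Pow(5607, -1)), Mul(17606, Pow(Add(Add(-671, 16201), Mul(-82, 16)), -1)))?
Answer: Rational(405597520, 39860163) ≈ 10.176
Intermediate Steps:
Add(Mul(50111, Pow(5607, -1)), Mul(17606, Pow(Add(Add(-671, 16201), Mul(-82, 16)), -1))) = Add(Mul(50111, Rational(1, 5607)), Mul(17606, Pow(Add(15530, -1312), -1))) = Add(Rational(50111, 5607), Mul(17606, Pow(14218, -1))) = Add(Rational(50111, 5607), Mul(17606, Rational(1, 14218))) = Add(Rational(50111, 5607), Rational(8803, 7109)) = Rational(405597520, 39860163)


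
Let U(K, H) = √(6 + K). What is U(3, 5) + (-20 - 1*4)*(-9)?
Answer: 219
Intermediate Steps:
U(3, 5) + (-20 - 1*4)*(-9) = √(6 + 3) + (-20 - 1*4)*(-9) = √9 + (-20 - 4)*(-9) = 3 - 24*(-9) = 3 + 216 = 219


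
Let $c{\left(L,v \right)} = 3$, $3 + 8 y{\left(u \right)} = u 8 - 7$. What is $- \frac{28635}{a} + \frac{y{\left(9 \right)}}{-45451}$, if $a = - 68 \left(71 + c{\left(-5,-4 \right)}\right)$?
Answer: $\frac{1301450387}{228709432} \approx 5.6904$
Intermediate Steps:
$y{\left(u \right)} = - \frac{5}{4} + u$ ($y{\left(u \right)} = - \frac{3}{8} + \frac{u 8 - 7}{8} = - \frac{3}{8} + \frac{8 u - 7}{8} = - \frac{3}{8} + \frac{-7 + 8 u}{8} = - \frac{3}{8} + \left(- \frac{7}{8} + u\right) = - \frac{5}{4} + u$)
$a = -5032$ ($a = - 68 \left(71 + 3\right) = \left(-68\right) 74 = -5032$)
$- \frac{28635}{a} + \frac{y{\left(9 \right)}}{-45451} = - \frac{28635}{-5032} + \frac{- \frac{5}{4} + 9}{-45451} = \left(-28635\right) \left(- \frac{1}{5032}\right) + \frac{31}{4} \left(- \frac{1}{45451}\right) = \frac{28635}{5032} - \frac{31}{181804} = \frac{1301450387}{228709432}$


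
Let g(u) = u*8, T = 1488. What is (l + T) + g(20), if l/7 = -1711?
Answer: -10329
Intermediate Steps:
l = -11977 (l = 7*(-1711) = -11977)
g(u) = 8*u
(l + T) + g(20) = (-11977 + 1488) + 8*20 = -10489 + 160 = -10329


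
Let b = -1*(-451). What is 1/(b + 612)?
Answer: 1/1063 ≈ 0.00094073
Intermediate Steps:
b = 451
1/(b + 612) = 1/(451 + 612) = 1/1063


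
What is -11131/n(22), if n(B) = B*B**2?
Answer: -11131/10648 ≈ -1.0454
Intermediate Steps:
n(B) = B**3
-11131/n(22) = -11131/(22**3) = -11131/10648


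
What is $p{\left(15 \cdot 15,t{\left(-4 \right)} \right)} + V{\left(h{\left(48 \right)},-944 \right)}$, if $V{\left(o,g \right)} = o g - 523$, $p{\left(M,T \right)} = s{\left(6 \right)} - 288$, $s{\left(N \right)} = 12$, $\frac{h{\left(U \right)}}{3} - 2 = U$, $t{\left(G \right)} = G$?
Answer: $-142399$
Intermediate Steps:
$h{\left(U \right)} = 6 + 3 U$
$p{\left(M,T \right)} = -276$ ($p{\left(M,T \right)} = 12 - 288 = -276$)
$V{\left(o,g \right)} = -523 + g o$ ($V{\left(o,g \right)} = g o - 523 = -523 + g o$)
$p{\left(15 \cdot 15,t{\left(-4 \right)} \right)} + V{\left(h{\left(48 \right)},-944 \right)} = -276 - \left(523 + 944 \left(6 + 3 \cdot 48\right)\right) = -276 - \left(523 + 944 \left(6 + 144\right)\right) = -276 - 142123 = -142399$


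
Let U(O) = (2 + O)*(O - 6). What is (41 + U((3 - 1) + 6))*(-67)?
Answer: -4087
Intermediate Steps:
U(O) = (-6 + O)*(2 + O) (U(O) = (2 + O)*(-6 + O) = (-6 + O)*(2 + O))
(41 + U((3 - 1) + 6))*(-67) = (41 + (-12 + ((3 - 1) + 6)**2 - 4*((3 - 1) + 6)))*(-67) = (41 + (-12 + (2 + 6)**2 - 4*(2 + 6)))*(-67) = (41 + (-12 + 8**2 - 4*8))*(-67) = (41 + (-12 + 64 - 32))*(-67) = (41 + 20)*(-67) = 61*(-67) = -4087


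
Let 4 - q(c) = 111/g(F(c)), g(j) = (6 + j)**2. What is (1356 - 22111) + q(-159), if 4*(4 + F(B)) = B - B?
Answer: -83115/4 ≈ -20779.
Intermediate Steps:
F(B) = -4 (F(B) = -4 + (B - B)/4 = -4 + (1/4)*0 = -4 + 0 = -4)
q(c) = -95/4 (q(c) = 4 - 111/((6 - 4)**2) = 4 - 111/(2**2) = 4 - 111/4 = -95/4)
(1356 - 22111) + q(-159) = (1356 - 22111) - 95/4 = -20755 - 95/4 = -83115/4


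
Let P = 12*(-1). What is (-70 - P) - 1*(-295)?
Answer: 237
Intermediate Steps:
P = -12
(-70 - P) - 1*(-295) = (-70 - 1*(-12)) - 1*(-295) = (-70 + 12) + 295 = -58 + 295 = 237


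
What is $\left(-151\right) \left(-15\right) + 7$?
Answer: $2272$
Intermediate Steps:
$\left(-151\right) \left(-15\right) + 7 = 2265 + 7 = 2272$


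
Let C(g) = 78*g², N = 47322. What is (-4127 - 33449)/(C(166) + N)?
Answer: -18788/1098345 ≈ -0.017106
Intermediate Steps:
(-4127 - 33449)/(C(166) + N) = (-4127 - 33449)/(78*166² + 47322) = -37576/(78*27556 + 47322) = -37576/(2149368 + 47322) = -37576/2196690 = -37576*1/2196690 = -18788/1098345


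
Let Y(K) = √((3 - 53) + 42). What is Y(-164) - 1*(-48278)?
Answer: 48278 + 2*I*√2 ≈ 48278.0 + 2.8284*I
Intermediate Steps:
Y(K) = 2*I*√2 (Y(K) = √(-50 + 42) = √(-8) = 2*I*√2)
Y(-164) - 1*(-48278) = 2*I*√2 - 1*(-48278) = 2*I*√2 + 48278 = 48278 + 2*I*√2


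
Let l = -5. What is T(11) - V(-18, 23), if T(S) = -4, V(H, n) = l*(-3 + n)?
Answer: 96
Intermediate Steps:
V(H, n) = 15 - 5*n (V(H, n) = -5*(-3 + n) = 15 - 5*n)
T(11) - V(-18, 23) = -4 - (15 - 5*23) = -4 - (15 - 115) = -4 - 1*(-100) = -4 + 100 = 96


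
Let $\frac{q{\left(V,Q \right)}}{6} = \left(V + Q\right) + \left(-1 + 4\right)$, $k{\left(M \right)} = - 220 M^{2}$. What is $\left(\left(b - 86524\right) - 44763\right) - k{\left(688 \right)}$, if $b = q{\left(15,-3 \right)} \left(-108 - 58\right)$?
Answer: $103989453$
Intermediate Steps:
$q{\left(V,Q \right)} = 18 + 6 Q + 6 V$ ($q{\left(V,Q \right)} = 6 \left(\left(V + Q\right) + \left(-1 + 4\right)\right) = 6 \left(\left(Q + V\right) + 3\right) = 6 \left(3 + Q + V\right) = 18 + 6 Q + 6 V$)
$b = -14940$ ($b = \left(18 + 6 \left(-3\right) + 6 \cdot 15\right) \left(-108 - 58\right) = \left(18 - 18 + 90\right) \left(-166\right) = 90 \left(-166\right) = -14940$)
$\left(\left(b - 86524\right) - 44763\right) - k{\left(688 \right)} = \left(\left(-14940 - 86524\right) - 44763\right) - - 220 \cdot 688^{2} = \left(-101464 - 44763\right) - \left(-220\right) 473344 = -146227 - -104135680 = -146227 + 104135680 = 103989453$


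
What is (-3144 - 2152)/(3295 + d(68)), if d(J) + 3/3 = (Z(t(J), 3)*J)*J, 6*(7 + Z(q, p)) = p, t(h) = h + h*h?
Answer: 2648/13381 ≈ 0.19789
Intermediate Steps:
t(h) = h + h**2
Z(q, p) = -7 + p/6
d(J) = -1 - 13*J**2/2 (d(J) = -1 + ((-7 + (1/6)*3)*J)*J = -1 + ((-7 + 1/2)*J)*J = -1 + (-13*J/2)*J = -1 - 13*J**2/2)
(-3144 - 2152)/(3295 + d(68)) = (-3144 - 2152)/(3295 + (-1 - 13/2*68**2)) = -5296/(3295 + (-1 - 13/2*4624)) = -5296/(3295 + (-1 - 30056)) = -5296/(3295 - 30057) = -5296/(-26762) = -5296*(-1/26762) = 2648/13381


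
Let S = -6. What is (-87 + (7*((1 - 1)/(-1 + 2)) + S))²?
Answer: 8649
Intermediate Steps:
(-87 + (7*((1 - 1)/(-1 + 2)) + S))² = (-87 + (7*((1 - 1)/(-1 + 2)) - 6))² = (-87 + (7*(0/1) - 6))² = (-87 + (7*(0*1) - 6))² = (-87 + (7*0 - 6))² = (-87 + (0 - 6))² = (-87 - 6)² = (-93)² = 8649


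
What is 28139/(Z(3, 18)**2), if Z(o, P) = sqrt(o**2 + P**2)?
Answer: 28139/333 ≈ 84.501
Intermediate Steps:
Z(o, P) = sqrt(P**2 + o**2)
28139/(Z(3, 18)**2) = 28139/((sqrt(18**2 + 3**2))**2) = 28139/((sqrt(324 + 9))**2) = 28139/((sqrt(333))**2) = 28139/((3*sqrt(37))**2) = 28139/333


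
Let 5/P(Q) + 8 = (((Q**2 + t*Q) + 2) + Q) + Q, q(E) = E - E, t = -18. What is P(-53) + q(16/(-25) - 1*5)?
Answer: 5/3651 ≈ 0.0013695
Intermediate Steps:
q(E) = 0
P(Q) = 5/(-6 + Q**2 - 16*Q) (P(Q) = 5/(-8 + ((((Q**2 - 18*Q) + 2) + Q) + Q)) = 5/(-8 + (((2 + Q**2 - 18*Q) + Q) + Q)) = 5/(-8 + ((2 + Q**2 - 17*Q) + Q)) = 5/(-8 + (2 + Q**2 - 16*Q)) = 5/(-6 + Q**2 - 16*Q))
P(-53) + q(16/(-25) - 1*5) = 5/(-6 + (-53)**2 - 16*(-53)) + 0 = 5/(-6 + 2809 + 848) + 0 = 5/3651 + 0 = 5/3651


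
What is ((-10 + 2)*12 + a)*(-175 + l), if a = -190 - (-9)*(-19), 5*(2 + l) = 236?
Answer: 296593/5 ≈ 59319.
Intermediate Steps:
l = 226/5 (l = -2 + (⅕)*236 = -2 + 236/5 = 226/5 ≈ 45.200)
a = -361 (a = -190 - 1*171 = -190 - 171 = -361)
((-10 + 2)*12 + a)*(-175 + l) = ((-10 + 2)*12 - 361)*(-175 + 226/5) = (-8*12 - 361)*(-649/5) = (-96 - 361)*(-649/5) = -457*(-649/5) = 296593/5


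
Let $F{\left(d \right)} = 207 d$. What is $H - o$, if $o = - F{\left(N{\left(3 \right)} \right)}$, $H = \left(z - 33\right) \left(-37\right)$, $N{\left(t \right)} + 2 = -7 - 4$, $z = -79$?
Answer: $1453$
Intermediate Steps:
$N{\left(t \right)} = -13$ ($N{\left(t \right)} = -2 - 11 = -13$)
$H = 4144$ ($H = \left(-79 - 33\right) \left(-37\right) = \left(-112\right) \left(-37\right) = 4144$)
$o = 2691$ ($o = - 207 \left(-13\right) = \left(-1\right) \left(-2691\right) = 2691$)
$H - o = 4144 - 2691 = 1453$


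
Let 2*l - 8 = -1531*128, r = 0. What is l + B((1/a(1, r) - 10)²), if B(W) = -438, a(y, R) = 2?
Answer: -98418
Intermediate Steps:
l = -97980 (l = 4 + (-1531*128)/2 = 4 + (½)*(-195968) = 4 - 97984 = -97980)
l + B((1/a(1, r) - 10)²) = -97980 - 438 = -98418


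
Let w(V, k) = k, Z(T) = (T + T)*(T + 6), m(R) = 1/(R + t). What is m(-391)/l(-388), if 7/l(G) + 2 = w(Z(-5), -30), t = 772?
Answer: -32/2667 ≈ -0.011999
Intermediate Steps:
m(R) = 1/(772 + R) (m(R) = 1/(R + 772) = 1/(772 + R))
Z(T) = 2*T*(6 + T) (Z(T) = (2*T)*(6 + T) = 2*T*(6 + T))
l(G) = -7/32 (l(G) = 7/(-2 - 30) = 7/(-32) = 7*(-1/32) = -7/32)
m(-391)/l(-388) = 1/((772 - 391)*(-7/32)) = -32/7/381 = (1/381)*(-32/7) = -32/2667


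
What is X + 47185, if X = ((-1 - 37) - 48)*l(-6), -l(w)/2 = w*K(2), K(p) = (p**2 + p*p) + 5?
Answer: 33769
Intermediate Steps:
K(p) = 5 + 2*p**2 (K(p) = (p**2 + p**2) + 5 = 2*p**2 + 5 = 5 + 2*p**2)
l(w) = -26*w (l(w) = -2*w*(5 + 2*2**2) = -2*w*(5 + 2*4) = -2*w*(5 + 8) = -2*w*13 = -26*w)
X = -13416 (X = ((-1 - 37) - 48)*(-26*(-6)) = (-38 - 48)*156 = -86*156 = -13416)
X + 47185 = -13416 + 47185 = 33769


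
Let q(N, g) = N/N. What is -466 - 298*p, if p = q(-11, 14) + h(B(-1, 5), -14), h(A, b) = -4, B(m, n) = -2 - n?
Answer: 428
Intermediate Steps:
q(N, g) = 1
p = -3 (p = 1 - 4 = -3)
-466 - 298*p = -466 - 298*(-3) = -466 + 894 = 428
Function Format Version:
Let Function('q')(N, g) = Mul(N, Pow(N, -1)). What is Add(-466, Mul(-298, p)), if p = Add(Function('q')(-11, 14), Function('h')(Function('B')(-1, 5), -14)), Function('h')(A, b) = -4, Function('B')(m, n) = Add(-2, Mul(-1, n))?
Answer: 428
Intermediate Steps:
Function('q')(N, g) = 1
p = -3 (p = Add(1, -4) = -3)
Add(-466, Mul(-298, p)) = Add(-466, Mul(-298, -3)) = Add(-466, 894) = 428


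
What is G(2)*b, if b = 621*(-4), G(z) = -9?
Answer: 22356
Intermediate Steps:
b = -2484
G(2)*b = -9*(-2484) = 22356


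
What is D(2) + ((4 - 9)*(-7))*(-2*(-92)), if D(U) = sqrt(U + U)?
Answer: 6442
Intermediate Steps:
D(U) = sqrt(2)*sqrt(U) (D(U) = sqrt(2*U) = sqrt(2)*sqrt(U))
D(2) + ((4 - 9)*(-7))*(-2*(-92)) = sqrt(2)*sqrt(2) + ((4 - 9)*(-7))*(-2*(-92)) = 2 - 5*(-7)*184 = 2 + 35*184 = 2 + 6440 = 6442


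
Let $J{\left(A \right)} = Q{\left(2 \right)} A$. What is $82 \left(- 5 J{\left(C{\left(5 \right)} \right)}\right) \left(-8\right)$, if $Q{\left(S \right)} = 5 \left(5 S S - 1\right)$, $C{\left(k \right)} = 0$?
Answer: $0$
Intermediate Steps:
$Q{\left(S \right)} = -5 + 25 S^{2}$ ($Q{\left(S \right)} = 5 \left(5 S^{2} - 1\right) = 5 \left(-1 + 5 S^{2}\right) = -5 + 25 S^{2}$)
$J{\left(A \right)} = 95 A$ ($J{\left(A \right)} = \left(-5 + 25 \cdot 2^{2}\right) A = \left(-5 + 25 \cdot 4\right) A = \left(-5 + 100\right) A = 95 A$)
$82 \left(- 5 J{\left(C{\left(5 \right)} \right)}\right) \left(-8\right) = 82 \left(- 5 \cdot 95 \cdot 0\right) \left(-8\right) = 82 \left(\left(-5\right) 0\right) \left(-8\right) = 82 \cdot 0 \left(-8\right) = 0 \left(-8\right) = 0$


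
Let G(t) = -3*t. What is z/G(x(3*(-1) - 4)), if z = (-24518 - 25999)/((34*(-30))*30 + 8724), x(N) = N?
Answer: 5613/51044 ≈ 0.10996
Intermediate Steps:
z = 16839/7292 (z = -50517/(-1020*30 + 8724) = -50517/(-30600 + 8724) = -50517/(-21876) = -50517*(-1/21876) = 16839/7292 ≈ 2.3092)
z/G(x(3*(-1) - 4)) = 16839/(7292*((-3*(3*(-1) - 4)))) = 16839/(7292*((-3*(-3 - 4)))) = 16839/(7292*((-3*(-7)))) = (16839/7292)/21 = (16839/7292)*(1/21) = 5613/51044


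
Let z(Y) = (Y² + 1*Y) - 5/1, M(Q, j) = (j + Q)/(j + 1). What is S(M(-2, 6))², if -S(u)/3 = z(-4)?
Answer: 441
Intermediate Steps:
M(Q, j) = (Q + j)/(1 + j)
z(Y) = -5 + Y + Y² (z(Y) = (Y² + Y) - 5*1 = (Y + Y²) - 5 = -5 + Y + Y²)
S(u) = -21 (S(u) = -3*(-5 - 4 + (-4)²) = -3*(-5 - 4 + 16) = -3*7 = -21)
S(M(-2, 6))² = (-21)² = 441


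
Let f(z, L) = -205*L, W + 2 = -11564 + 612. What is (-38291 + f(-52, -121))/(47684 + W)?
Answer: -6743/18365 ≈ -0.36717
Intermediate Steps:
W = -10954 (W = -2 + (-11564 + 612) = -2 - 10952 = -10954)
(-38291 + f(-52, -121))/(47684 + W) = (-38291 - 205*(-121))/(47684 - 10954) = (-38291 + 24805)/36730 = -13486*1/36730 = -6743/18365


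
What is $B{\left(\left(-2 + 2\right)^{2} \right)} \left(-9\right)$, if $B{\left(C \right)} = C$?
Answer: $0$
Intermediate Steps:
$B{\left(\left(-2 + 2\right)^{2} \right)} \left(-9\right) = \left(-2 + 2\right)^{2} \left(-9\right) = 0^{2} \left(-9\right) = 0 \left(-9\right) = 0$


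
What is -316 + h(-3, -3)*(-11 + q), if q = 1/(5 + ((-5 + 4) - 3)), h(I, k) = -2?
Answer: -296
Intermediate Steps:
q = 1 (q = 1/(5 + (-1 - 3)) = 1/(5 - 4) = 1/1 = 1)
-316 + h(-3, -3)*(-11 + q) = -316 - 2*(-11 + 1) = -316 - 2*(-10) = -316 + 20 = -296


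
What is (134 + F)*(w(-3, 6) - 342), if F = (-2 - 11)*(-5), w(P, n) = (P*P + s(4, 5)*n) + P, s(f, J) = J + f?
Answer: -56118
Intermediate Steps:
w(P, n) = P + P² + 9*n (w(P, n) = (P*P + (5 + 4)*n) + P = (P² + 9*n) + P = P + P² + 9*n)
F = 65 (F = -13*(-5) = 65)
(134 + F)*(w(-3, 6) - 342) = (134 + 65)*((-3 + (-3)² + 9*6) - 342) = 199*((-3 + 9 + 54) - 342) = 199*(60 - 342) = 199*(-282) = -56118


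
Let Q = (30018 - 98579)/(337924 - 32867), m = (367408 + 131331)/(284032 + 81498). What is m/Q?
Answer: -152143823123/25061102330 ≈ -6.0709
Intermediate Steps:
m = 498739/365530 ≈ 1.3644
Q = -68561/305057 ≈ -0.22475
m/Q = 498739/(365530*(-68561/305057)) = (498739/365530)*(-305057/68561) = -152143823123/25061102330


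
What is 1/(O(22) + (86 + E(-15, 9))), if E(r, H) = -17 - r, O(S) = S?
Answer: 1/106 ≈ 0.0094340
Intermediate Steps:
1/(O(22) + (86 + E(-15, 9))) = 1/(22 + (86 + (-17 - 1*(-15)))) = 1/(22 + (86 + (-17 + 15))) = 1/(22 + (86 - 2)) = 1/(22 + 84) = 1/106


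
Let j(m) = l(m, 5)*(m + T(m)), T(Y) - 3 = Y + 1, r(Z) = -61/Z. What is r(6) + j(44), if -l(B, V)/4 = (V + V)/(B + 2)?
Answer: -541/6 ≈ -90.167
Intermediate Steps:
l(B, V) = -8*V/(2 + B) (l(B, V) = -4*(V + V)/(B + 2) = -4*2*V/(2 + B) = -8*V/(2 + B))
T(Y) = 4 + Y (T(Y) = 3 + (Y + 1) = 3 + (1 + Y) = 4 + Y)
j(m) = -40*(4 + 2*m)/(2 + m) (j(m) = (-8*5/(2 + m))*(m + (4 + m)) = (-40/(2 + m))*(4 + 2*m) = -40*(4 + 2*m)/(2 + m))
r(6) + j(44) = -61/6 - 80 = -541/6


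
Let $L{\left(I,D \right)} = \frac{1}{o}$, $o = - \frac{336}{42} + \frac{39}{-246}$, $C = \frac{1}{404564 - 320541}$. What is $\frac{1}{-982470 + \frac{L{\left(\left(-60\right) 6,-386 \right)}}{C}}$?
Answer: $- \frac{669}{664162316} \approx -1.0073 \cdot 10^{-6}$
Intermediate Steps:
$C = \frac{1}{84023} \approx 1.1902 \cdot 10^{-5}$
$o = - \frac{669}{82}$ ($o = \left(-336\right) \frac{1}{42} + 39 \left(- \frac{1}{246}\right) = -8 - \frac{13}{82} = - \frac{669}{82} \approx -8.1585$)
$L{\left(I,D \right)} = - \frac{82}{669}$ ($L{\left(I,D \right)} = \frac{1}{- \frac{669}{82}} = - \frac{82}{669}$)
$\frac{1}{-982470 + \frac{L{\left(\left(-60\right) 6,-386 \right)}}{C}} = \frac{1}{-982470 - \frac{82 \frac{1}{\frac{1}{84023}}}{669}} = \frac{1}{-982470 - \frac{6889886}{669}} = \frac{1}{- \frac{664162316}{669}} = - \frac{669}{664162316}$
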